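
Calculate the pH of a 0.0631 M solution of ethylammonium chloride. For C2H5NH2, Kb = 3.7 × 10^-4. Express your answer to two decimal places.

C2H5NH3+ is the conjugate acid of the weak base C2H5NH2.
Ka = Kw/Kb = 1.0×10^-14 / 3.7 × 10^-4 = 2.70 × 10^-11
From the ICE table, Ka = x²/(0.0631 − x) = 2.70 × 10^-11.
Assume x ≪ 0.0631: x ≈ √(2.70 × 10^-11 × 0.0631) = 1.31 × 10^-6 M
pH = −log(1.31 × 10^-6) = 5.88

pH = 5.88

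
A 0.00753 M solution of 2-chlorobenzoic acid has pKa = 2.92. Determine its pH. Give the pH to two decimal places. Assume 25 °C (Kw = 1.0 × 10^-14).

ClC6H4COOH ⇌ ClC6H4COO- + H+
Ka = 10^(−2.92) = 1.20 × 10^-3
Ka = [H+]²/(0.00753 − [H+]) = 1.20 × 10^-3
Here C₀/Ka ≈ 6.28, so the small-[H+] approximation fails. Use the quadratic:
[H+] = (−Ka + √(Ka² + 4·Ka·C₀))/2 = 2.47 × 10^-3 M
pH = −log(2.47 × 10^-3) = 2.61

pH = 2.61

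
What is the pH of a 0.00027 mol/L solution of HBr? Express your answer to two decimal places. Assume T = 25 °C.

HBr is a strong acid and dissociates completely, so [H+] = 0.00027 M.
pH = -log(0.00027) = 3.57

pH = 3.57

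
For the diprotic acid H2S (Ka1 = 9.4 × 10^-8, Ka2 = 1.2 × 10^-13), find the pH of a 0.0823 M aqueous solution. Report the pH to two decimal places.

Since Ka1 ≫ Ka2, the first ionization dominates [H+].
Ka1 = x²/(0.0823 − x) = 9.4 × 10^-8
x ≈ √(9.4 × 10^-8 × 0.0823) = 8.80 × 10^-5 M
pH = −log(8.80 × 10^-5) = 4.06

pH = 4.06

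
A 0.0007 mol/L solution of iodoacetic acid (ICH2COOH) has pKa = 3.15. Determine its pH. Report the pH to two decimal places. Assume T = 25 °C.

pH = 3.36

ICH2COOH ⇌ ICH2COO- + H+
Ka = 10^(−3.15) = 7.08 × 10^-4
From the ICE table, Ka = [H+]²/(0.0007 − [H+]) = 7.08 × 10^-4.
The 5% rule fails; solving [H+]² + Ka·[H+] − Ka·C₀ = 0 exactly:
[H+] = [−0.000708 + √(0.000708² + 1.98e-06)]/2 = 4.34 × 10^-4 M
pH = −log(4.34 × 10^-4) = 3.36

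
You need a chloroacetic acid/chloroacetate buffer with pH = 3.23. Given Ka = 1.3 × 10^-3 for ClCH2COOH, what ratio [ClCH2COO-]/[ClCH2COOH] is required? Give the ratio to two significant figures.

pKa = -log(1.3 × 10^-3) = 2.886
pH = pKa + log(r) ⇒ log(r) = 3.23 − 2.886 = +0.344
r = [ClCH2COO-]/[ClCH2COOH] = 10^(+0.344) = 2.21

ratio = 2.2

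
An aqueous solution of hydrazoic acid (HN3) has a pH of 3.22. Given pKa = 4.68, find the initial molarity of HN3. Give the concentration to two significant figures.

[H+] = 10^(-3.22) = 6.03 × 10^-4 M = x
Ka = 10^(−4.68) = 2.09 × 10^-5
Ka = x²/(C₀ − x) ⇒ C₀ = x + x²/Ka
C₀ = 6.03 × 10^-4 + (6.03 × 10^-4)²/(2.09 × 10^-5) = 1.80 × 10^-2 M

C₀ = 1.8 × 10^-2 M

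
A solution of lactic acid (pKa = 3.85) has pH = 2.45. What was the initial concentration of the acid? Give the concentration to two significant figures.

C₀ = 9.3 × 10^-2 M

[H+] = 10^(-2.45) = 3.55 × 10^-3 M = x
Ka = 10^(−3.85) = 1.41 × 10^-4
Ka = x²/(C₀ − x) ⇒ C₀ = x + x²/Ka
C₀ = 3.55 × 10^-3 + (3.55 × 10^-3)²/(1.41 × 10^-4) = 9.29 × 10^-2 M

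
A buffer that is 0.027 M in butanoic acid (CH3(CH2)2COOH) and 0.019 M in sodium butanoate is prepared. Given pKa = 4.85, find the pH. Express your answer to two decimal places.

pH = 4.70

Henderson–Hasselbalch: pH = pKa + log([CH3(CH2)2COO-]/[CH3(CH2)2COOH]) = 4.85 + log(0.019/0.027)
pH = 4.85 + (-0.153) = 4.70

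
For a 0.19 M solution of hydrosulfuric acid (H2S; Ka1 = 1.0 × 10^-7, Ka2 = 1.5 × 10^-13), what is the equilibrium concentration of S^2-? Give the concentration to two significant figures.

First ionization gives [H+] ≈ [HS-] = 1.38 × 10^-4 M.
Second step: Ka2 = [H+][S^2-]/[HS-] ≈ [S^2-] (since [H+] ≈ [HS-]).
So [S^2-] ≈ Ka2.

1.5 × 10^-13 M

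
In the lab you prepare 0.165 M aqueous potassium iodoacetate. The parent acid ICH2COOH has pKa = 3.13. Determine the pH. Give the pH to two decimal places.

pH = 8.17

ICH2COO- is the conjugate base of the weak acid ICH2COOH.
Ka = 10^(−3.13) = 7.41 × 10^-4
Kb = Kw/Ka = 1.0×10^-14 / 7.41 × 10^-4 = 1.35 × 10^-11
From the ICE table, Kb = [OH-]²/(0.165 − [OH-]) = 1.35 × 10^-11.
Assume [OH-] ≪ 0.165: [OH-] ≈ √(1.35 × 10^-11 × 0.165) = 1.49 × 10^-6 M
pOH = 5.83, so pH = 14.00 − pOH = 8.17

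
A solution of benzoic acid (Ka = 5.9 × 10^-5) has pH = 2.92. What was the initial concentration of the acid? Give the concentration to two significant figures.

[H+] = 10^(-2.92) = 1.20 × 10^-3 M = x
Ka = x²/(C₀ − x) ⇒ C₀ = x + x²/Ka
C₀ = 1.20 × 10^-3 + (1.20 × 10^-3)²/(5.9 × 10^-5) = 2.56 × 10^-2 M

C₀ = 2.6 × 10^-2 M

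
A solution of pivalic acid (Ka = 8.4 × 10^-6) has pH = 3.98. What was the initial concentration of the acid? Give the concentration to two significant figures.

C₀ = 1.4 × 10^-3 M

[H+] = 10^(-3.98) = 1.05 × 10^-4 M = x
Ka = x²/(C₀ − x) ⇒ C₀ = x + x²/Ka
C₀ = 1.05 × 10^-4 + (1.05 × 10^-4)²/(8.4 × 10^-6) = 1.42 × 10^-3 M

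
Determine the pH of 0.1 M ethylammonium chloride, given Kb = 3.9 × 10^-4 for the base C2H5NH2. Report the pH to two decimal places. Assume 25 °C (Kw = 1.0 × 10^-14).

pH = 5.80

C2H5NH3+ is the conjugate acid of the weak base C2H5NH2.
Ka = Kw/Kb = 1.0×10^-14 / 3.9 × 10^-4 = 2.56 × 10^-11
From the ICE table, Ka = [H+]²/(0.1 − [H+]) = 2.56 × 10^-11.
Since Ka ≪ C₀, [H+] ≈ √(Ka·C₀) = 1.60 × 10^-6 M.
([H+]/C₀ = 0.0016% < 5%, so the approximation holds.)
pH = −log[H+] = −log(1.60 × 10^-6) = 5.80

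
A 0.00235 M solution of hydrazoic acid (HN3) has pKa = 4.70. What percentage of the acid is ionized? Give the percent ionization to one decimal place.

HN3 ⇌ N3- + H+; let x = [H+] at equilibrium.
Ka = 10^(−4.70) = 2.00 × 10^-5
Ka = x²/(C₀ − x); solving the quadratic gives x = 2.07 × 10^-4 M.
Fraction ionized = 2.07 × 10^-4 / 0.00235 = 0.0881 → 8.8%

8.8%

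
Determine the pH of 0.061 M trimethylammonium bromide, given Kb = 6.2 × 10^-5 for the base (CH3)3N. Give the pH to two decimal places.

(CH3)3NH+ is the conjugate acid of the weak base (CH3)3N.
Ka = Kw/Kb = 1.0×10^-14 / 6.2 × 10^-5 = 1.61 × 10^-10
Let x = [H+] at equilibrium. Ka = x²/(0.061 − x).
Since Ka ≪ C₀, x ≈ √(Ka·C₀) = 3.13 × 10^-6 M.
(x/C₀ = 0.0051% < 5%, so the approximation holds.)
pH = −log[H+] = −log(3.13 × 10^-6) = 5.50

pH = 5.50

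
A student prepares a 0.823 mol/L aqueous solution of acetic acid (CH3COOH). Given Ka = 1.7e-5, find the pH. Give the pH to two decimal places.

pH = 2.43

CH3COOH ⇌ CH3COO- + H+
Let x = [H+] at equilibrium. Ka = x²/(0.823 − x).
Assume x ≪ 0.823: x ≈ √(1.7 × 10^-5 × 0.823) = 3.74 × 10^-3 M
pH = −log(3.74 × 10^-3) = 2.43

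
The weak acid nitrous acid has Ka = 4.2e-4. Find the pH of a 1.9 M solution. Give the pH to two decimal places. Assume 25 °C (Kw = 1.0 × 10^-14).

pH = 1.55

HNO2 ⇌ NO2- + H+
Ka = [H+]²/(1.9 − [H+]) = 4.2 × 10^-4
Since Ka ≪ C₀, [H+] ≈ √(Ka·C₀) = 2.82 × 10^-2 M.
([H+]/C₀ = 1.5% < 5%, so the approximation holds.)
pH = −log[H+] = −log(2.82 × 10^-2) = 1.55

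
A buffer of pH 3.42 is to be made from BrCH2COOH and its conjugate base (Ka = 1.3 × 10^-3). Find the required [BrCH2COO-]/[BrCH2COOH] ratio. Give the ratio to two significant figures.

pKa = -log(1.3 × 10^-3) = 2.886
pH = pKa + log(r) ⇒ log(r) = 3.42 − 2.886 = +0.534
r = [BrCH2COO-]/[BrCH2COOH] = 10^(+0.534) = 3.42

ratio = 3.4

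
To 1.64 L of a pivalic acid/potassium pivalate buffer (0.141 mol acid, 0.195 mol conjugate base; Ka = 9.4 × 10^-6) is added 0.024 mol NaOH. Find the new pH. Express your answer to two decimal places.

OH- converts (CH3)3CCOOH to (CH3)3CCOO-: (CH3)3CCOOH → 0.117 mol, (CH3)3CCOO- → 0.219 mol.
pKa = −log(9.4 × 10^-6) = 5.027
pH = pKa + log(n_(CH3)3CCOO-/n_(CH3)3CCOOH) = 5.027 + log(0.219/0.117) = 5.027 + (+0.272)

pH = 5.30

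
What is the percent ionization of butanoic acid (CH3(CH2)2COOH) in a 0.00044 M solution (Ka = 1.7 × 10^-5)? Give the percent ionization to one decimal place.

CH3(CH2)2COOH ⇌ CH3(CH2)2COO- + H+; let x = [H+] at equilibrium.
Ka = x²/(C₀ − x); solving the quadratic gives x = 7.84 × 10^-5 M.
Fraction ionized = 7.84 × 10^-5 / 0.00044 = 0.1782 → 17.8%

17.8%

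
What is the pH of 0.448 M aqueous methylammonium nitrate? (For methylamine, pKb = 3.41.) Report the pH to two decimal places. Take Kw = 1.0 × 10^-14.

CH3NH3+ is the conjugate acid of the weak base CH3NH2.
Kb = 10^(−3.41) = 3.89 × 10^-4
Ka = Kw/Kb = 1.0×10^-14 / 3.89 × 10^-4 = 2.57 × 10^-11
From the ICE table, Ka = [H+]²/(0.448 − [H+]) = 2.57 × 10^-11.
Assume [H+] ≪ 0.448: [H+] ≈ √(2.57 × 10^-11 × 0.448) = 3.39 × 10^-6 M
pH = −log(3.39 × 10^-6) = 5.47

pH = 5.47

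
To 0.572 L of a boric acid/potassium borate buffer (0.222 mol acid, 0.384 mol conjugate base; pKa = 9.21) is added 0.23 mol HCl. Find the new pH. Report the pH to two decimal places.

pH = 8.74

After neutralization: n(B(OH)3) = 0.452 mol, n(B(OH)4-) = 0.154 mol.
Henderson–Hasselbalch with mole ratio 0.154/0.452: pH = 9.21 + (-0.468)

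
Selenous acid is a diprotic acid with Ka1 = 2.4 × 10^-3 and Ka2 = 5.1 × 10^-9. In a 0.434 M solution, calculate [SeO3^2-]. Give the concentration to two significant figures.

First ionization gives [H+] ≈ [HSeO3-] = 3.11 × 10^-2 M.
Second step: Ka2 = [H+][SeO3^2-]/[HSeO3-] ≈ [SeO3^2-] (since [H+] ≈ [HSeO3-]).
So [SeO3^2-] ≈ Ka2.

5.1 × 10^-9 M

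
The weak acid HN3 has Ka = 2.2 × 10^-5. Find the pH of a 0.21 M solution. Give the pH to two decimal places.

HN3 ⇌ N3- + H+
Ka = [H+]²/(0.21 − [H+]) = 2.2 × 10^-5
Assume [H+] ≪ 0.21: [H+] ≈ √(2.2 × 10^-5 × 0.21) = 2.15 × 10^-3 M
pH = −log(2.15 × 10^-3) = 2.67

pH = 2.67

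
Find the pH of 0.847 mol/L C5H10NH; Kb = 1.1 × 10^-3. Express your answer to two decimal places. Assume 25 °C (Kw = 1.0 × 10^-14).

pH = 12.48

C5H10NH + H2O ⇌ C5H10NH2+ + OH-
From the ICE table, Kb = [OH-]²/(0.847 − [OH-]) = 1.1 × 10^-3.
Since Kb ≪ C₀, [OH-] ≈ √(Kb·C₀) = 3.05 × 10^-2 M.
Check: 3.6% ionized — well under 5%, approximation valid.
pOH = −log(3.05 × 10^-2) = 1.52; pH = 14.00 − 1.52 = 12.48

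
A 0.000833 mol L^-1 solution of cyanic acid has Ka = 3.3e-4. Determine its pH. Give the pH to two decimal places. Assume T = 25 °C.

HOCN ⇌ OCN- + H+
From the ICE table, Ka = [H+]²/(0.000833 − [H+]) = 3.3 × 10^-4.
The 5% rule fails; solving [H+]² + Ka·[H+] − Ka·C₀ = 0 exactly:
[H+] = [−0.00033 + √(0.00033² + 1.1e-06)]/2 = 3.85 × 10^-4 M
pH = −log(3.85 × 10^-4) = 3.41

pH = 3.41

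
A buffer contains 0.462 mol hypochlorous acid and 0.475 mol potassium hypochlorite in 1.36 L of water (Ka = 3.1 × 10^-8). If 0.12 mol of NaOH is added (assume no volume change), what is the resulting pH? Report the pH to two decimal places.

pH = 7.75

After neutralization: n(HOCl) = 0.342 mol, n(OCl-) = 0.595 mol.
pKa = −log(3.1 × 10^-8) = 7.509
pH = pKa + log([A⁻]/[HA]) = 7.509 + log(0.595/0.342) = 7.509 +0.240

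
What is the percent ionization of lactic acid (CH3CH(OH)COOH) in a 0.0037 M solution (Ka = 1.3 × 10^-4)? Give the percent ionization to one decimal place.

17.1%

CH3CH(OH)COOH ⇌ CH3CH(OH)COO- + H+; let x = [H+] at equilibrium.
Solve x² + 0.00013x − 4.81e-07 = 0 → x = 6.32 × 10^-4 M
Fraction ionized = 6.32 × 10^-4 / 0.0037 = 0.1708 → 17.1%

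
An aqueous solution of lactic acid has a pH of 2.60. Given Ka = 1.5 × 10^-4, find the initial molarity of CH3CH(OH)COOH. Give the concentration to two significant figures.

[H+] = 10^(-2.60) = 2.51 × 10^-3 M = x
Ka = x²/(C₀ − x) ⇒ C₀ = x + x²/Ka
C₀ = 2.51 × 10^-3 + (2.51 × 10^-3)²/(1.5 × 10^-4) = 4.45 × 10^-2 M

C₀ = 4.5 × 10^-2 M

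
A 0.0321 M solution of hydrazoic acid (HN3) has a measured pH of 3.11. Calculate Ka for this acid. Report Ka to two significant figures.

Ka = 1.9 × 10^-5

[H+] = 10^(-3.11) = 7.76 × 10^-4 M
At equilibrium [HA] = 0.0321 − 7.76 × 10^-4 = 3.13 × 10^-2 M
Ka = [H+][A-]/[HA] = (7.76 × 10^-4)² / 3.13 × 10^-2 = 1.9 × 10^-5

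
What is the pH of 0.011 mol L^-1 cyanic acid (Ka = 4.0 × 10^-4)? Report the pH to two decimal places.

pH = 2.72

HOCN ⇌ OCN- + H+
Ka = [H+]²/(0.011 − [H+]) = 4.0 × 10^-4
The 5% rule fails; solving [H+]² + Ka·[H+] − Ka·C₀ = 0 exactly:
[H+] = (−Ka + √(Ka² + 4·Ka·C₀))/2 = 1.91 × 10^-3 M
pH = −log(1.91 × 10^-3) = 2.72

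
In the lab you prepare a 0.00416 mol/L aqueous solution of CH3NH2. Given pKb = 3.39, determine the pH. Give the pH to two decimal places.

pH = 11.05

CH3NH2 + H2O ⇌ CH3NH3+ + OH-
Kb = 10^(−3.39) = 4.07 × 10^-4
From the ICE table, Kb = x²/(0.00416 − x) = 4.07 × 10^-4.
The 5% rule fails; solving x² + Kb·x − Kb·C₀ = 0 exactly:
x = [−0.000407 + √(0.000407² + 6.77e-06)]/2 = 1.11 × 10^-3 M
pOH = 2.95, so pH = 14.00 − pOH = 11.05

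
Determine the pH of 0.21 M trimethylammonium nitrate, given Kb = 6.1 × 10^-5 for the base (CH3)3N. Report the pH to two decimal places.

(CH3)3NH+ is the conjugate acid of the weak base (CH3)3N.
Ka = Kw/Kb = 1.0×10^-14 / 6.1 × 10^-5 = 1.64 × 10^-10
From the ICE table, Ka = x²/(0.21 − x) = 1.64 × 10^-10.
Assume x ≪ 0.21: x ≈ √(1.64 × 10^-10 × 0.21) = 5.87 × 10^-6 M
pH = −log(5.87 × 10^-6) = 5.23

pH = 5.23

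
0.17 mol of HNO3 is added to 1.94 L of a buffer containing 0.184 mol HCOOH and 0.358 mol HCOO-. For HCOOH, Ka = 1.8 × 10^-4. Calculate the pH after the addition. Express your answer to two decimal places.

After neutralization: n(HCOOH) = 0.354 mol, n(HCOO-) = 0.188 mol.
pKa = −log(1.8 × 10^-4) = 3.745
pH = pKa + log(n_HCOO-/n_HCOOH) = 3.745 + log(0.188/0.354) = 3.745 + (-0.275)

pH = 3.47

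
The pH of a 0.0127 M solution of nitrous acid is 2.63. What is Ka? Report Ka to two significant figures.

[H+] = 10^(-2.63) = 2.34 × 10^-3 M
At equilibrium [HA] = 0.0127 − 2.34 × 10^-3 = 1.04 × 10^-2 M
Ka = [H+][A-]/[HA] = (2.34 × 10^-3)² / 1.04 × 10^-2 = 5.3 × 10^-4

Ka = 5.3 × 10^-4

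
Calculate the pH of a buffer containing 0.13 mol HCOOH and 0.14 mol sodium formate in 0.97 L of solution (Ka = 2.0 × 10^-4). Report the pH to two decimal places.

pKa = −log(2.0 × 10^-4) = 3.699
Henderson–Hasselbalch: pH = pKa + log([HCOO-]/[HCOOH]) = 3.699 + log(0.14/0.13)
pH = 3.699 + (+0.032) = 3.73

pH = 3.73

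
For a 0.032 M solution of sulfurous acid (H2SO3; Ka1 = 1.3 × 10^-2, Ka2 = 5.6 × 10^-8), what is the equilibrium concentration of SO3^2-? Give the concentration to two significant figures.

5.6 × 10^-8 M

First ionization gives [H+] ≈ [HSO3-] = 1.49 × 10^-2 M.
Second step: Ka2 = [H+][SO3^2-]/[HSO3-] ≈ [SO3^2-] (since [H+] ≈ [HSO3-]).
So [SO3^2-] ≈ Ka2.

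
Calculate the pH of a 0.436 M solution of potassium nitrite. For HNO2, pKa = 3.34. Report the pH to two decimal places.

pH = 8.49

NO2- is the conjugate base of the weak acid HNO2.
Ka = 10^(−3.34) = 4.57 × 10^-4
Kb = Kw/Ka = 1.0×10^-14 / 4.57 × 10^-4 = 2.19 × 10^-11
Kb = x²/(0.436 − x) = 2.19 × 10^-11
Neglecting x in the denominator: x = √(2.19 × 10^-11 × 0.436) = 3.09 × 10^-6 M
Check: 0.00071% ionized — well under 5%, approximation valid.
pOH = −log(3.09 × 10^-6) = 5.51; pH = 14.00 − 5.51 = 8.49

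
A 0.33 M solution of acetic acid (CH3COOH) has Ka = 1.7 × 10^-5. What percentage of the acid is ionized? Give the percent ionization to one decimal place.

CH3COOH ⇌ CH3COO- + H+; let x = [H+] at equilibrium.
x ≈ √(Ka·C₀) = √(1.7 × 10^-5 × 0.33) = 2.37 × 10^-3 M
% ionization = x/C₀ × 100% = 2.37 × 10^-3/0.33 × 100% = 0.7%

0.7%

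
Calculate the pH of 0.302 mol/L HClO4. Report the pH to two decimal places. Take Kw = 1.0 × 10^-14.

pH = 0.52

HClO4 is a strong acid and dissociates completely, so [H+] = 0.302 M.
pH = -log(0.302) = 0.52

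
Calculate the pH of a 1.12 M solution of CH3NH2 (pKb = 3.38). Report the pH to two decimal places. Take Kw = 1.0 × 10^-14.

CH3NH2 + H2O ⇌ CH3NH3+ + OH-
Kb = 10^(−3.38) = 4.17 × 10^-4
From the ICE table, Kb = x²/(1.12 − x) = 4.17 × 10^-4.
Since Kb ≪ C₀, x ≈ √(Kb·C₀) = 2.16 × 10^-2 M.
pOH = 1.67, so pH = 14.00 − pOH = 12.33

pH = 12.33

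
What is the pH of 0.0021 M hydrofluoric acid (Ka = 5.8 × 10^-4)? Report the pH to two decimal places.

HF ⇌ F- + H+
Ka = x²/(0.0021 − x) = 5.8 × 10^-4
The 5% rule fails; solving x² + Ka·x − Ka·C₀ = 0 exactly:
x = (−Ka + √(Ka² + 4·Ka·C₀))/2 = 8.51 × 10^-4 M
pH = −log[H+] = −log(8.51 × 10^-4) = 3.07

pH = 3.07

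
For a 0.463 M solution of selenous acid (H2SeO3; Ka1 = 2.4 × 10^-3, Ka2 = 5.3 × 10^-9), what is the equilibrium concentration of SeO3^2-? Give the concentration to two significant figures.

First ionization gives [H+] ≈ [HSeO3-] = 3.22 × 10^-2 M.
Second step: Ka2 = [H+][SeO3^2-]/[HSeO3-] ≈ [SeO3^2-] (since [H+] ≈ [HSeO3-]).
So [SeO3^2-] ≈ Ka2.

5.3 × 10^-9 M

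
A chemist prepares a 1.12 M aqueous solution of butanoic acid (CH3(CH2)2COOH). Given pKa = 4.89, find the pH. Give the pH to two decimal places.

pH = 2.42

CH3(CH2)2COOH ⇌ CH3(CH2)2COO- + H+
Ka = 10^(−4.89) = 1.29 × 10^-5
Ka = x²/(1.12 − x) = 1.29 × 10^-5
Since Ka ≪ C₀, x ≈ √(Ka·C₀) = 3.80 × 10^-3 M.
(x/C₀ = 0.34% < 5%, so the approximation holds.)
pH = −log(3.80 × 10^-3) = 2.42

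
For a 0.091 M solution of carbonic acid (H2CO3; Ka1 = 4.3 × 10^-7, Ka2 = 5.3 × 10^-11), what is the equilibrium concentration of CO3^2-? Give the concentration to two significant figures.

First ionization gives [H+] ≈ [HCO3-] = 1.98 × 10^-4 M.
Second step: Ka2 = [H+][CO3^2-]/[HCO3-] ≈ [CO3^2-] (since [H+] ≈ [HCO3-]).
So [CO3^2-] ≈ Ka2.

5.3 × 10^-11 M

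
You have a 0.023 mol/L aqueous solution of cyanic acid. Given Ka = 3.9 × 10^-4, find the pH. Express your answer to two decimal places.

pH = 2.55

HOCN ⇌ OCN- + H+
From the ICE table, Ka = x²/(0.023 − x) = 3.9 × 10^-4.
x is not negligible relative to C₀; solve x² + 0.00039·x − 8.97e-06 = 0.
x = [−0.00039 + √(0.00039² + 3.59e-05)]/2 = 2.81 × 10^-3 M
pH = −log[H+] = −log(2.81 × 10^-3) = 2.55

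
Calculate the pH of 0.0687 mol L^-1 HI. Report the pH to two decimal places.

HI is a strong acid and dissociates completely, so [H+] = 0.0687 M.
pH = -log(0.0687) = 1.16

pH = 1.16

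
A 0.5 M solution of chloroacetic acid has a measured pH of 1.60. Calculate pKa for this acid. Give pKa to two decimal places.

[H+] = 10^(-1.60) = 2.51 × 10^-2 M
At equilibrium [HA] = 0.5 − 2.51 × 10^-2 = 4.75 × 10^-1 M
Ka = [H+][A-]/[HA] = (2.51 × 10^-2)² / 4.75 × 10^-1 = 1.33 × 10^-3
pKa = -log(1.33 × 10^-3) = 2.88

pKa = 2.88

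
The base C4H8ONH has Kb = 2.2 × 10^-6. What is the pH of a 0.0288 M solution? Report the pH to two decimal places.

pH = 10.40

C4H8ONH + H2O ⇌ C4H8ONH2+ + OH-
Let x = [OH-] at equilibrium. Kb = x²/(0.0288 − x).
Assume x ≪ 0.0288: x ≈ √(2.2 × 10^-6 × 0.0288) = 2.52 × 10^-4 M
(x/C₀ = 0.87% < 5%, so the approximation holds.)
pOH = 3.60, so pH = 14.00 − pOH = 10.40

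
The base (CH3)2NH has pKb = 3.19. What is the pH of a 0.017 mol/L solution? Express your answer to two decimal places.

pH = 11.48

(CH3)2NH + H2O ⇌ (CH3)2NH2+ + OH-
Kb = 10^(−3.19) = 6.46 × 10^-4
From the ICE table, Kb = [OH-]²/(0.017 − [OH-]) = 6.46 × 10^-4.
Here C₀/Kb ≈ 26.3, so the small-[OH-] approximation fails. Use the quadratic:
[OH-] = (−Kb + √(Kb² + 4·Kb·C₀))/2 = 3.01 × 10^-3 M
pOH = −log(3.01 × 10^-3) = 2.52; pH = 14.00 − 2.52 = 11.48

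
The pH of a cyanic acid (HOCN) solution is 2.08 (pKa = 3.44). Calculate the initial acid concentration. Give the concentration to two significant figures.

[H+] = 10^(-2.08) = 8.32 × 10^-3 M = x
Ka = 10^(−3.44) = 3.63 × 10^-4
Ka = x²/(C₀ − x) ⇒ C₀ = x + x²/Ka
C₀ = 8.32 × 10^-3 + (8.32 × 10^-3)²/(3.63 × 10^-4) = 1.99 × 10^-1 M

C₀ = 2.0 × 10^-1 M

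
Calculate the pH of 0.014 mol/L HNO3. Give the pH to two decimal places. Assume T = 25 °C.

pH = 1.85

HNO3 is a strong acid and dissociates completely, so [H+] = 0.014 M.
pH = -log(0.014) = 1.85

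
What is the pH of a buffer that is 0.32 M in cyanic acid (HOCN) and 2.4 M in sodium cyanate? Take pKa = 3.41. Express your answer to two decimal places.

Using pH = pKa + log([base]/[acid]) with [base]/[acid] = 2.4/0.32:
pH = 3.41 + (+0.875) = 4.29

pH = 4.29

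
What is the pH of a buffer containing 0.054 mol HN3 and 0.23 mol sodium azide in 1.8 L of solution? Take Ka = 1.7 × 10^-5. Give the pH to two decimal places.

pKa = −log(1.7 × 10^-5) = 4.770
pH = pKa + log([A⁻]/[HA]) = 4.770 + log(0.23/0.054)
pH = 4.770 + (+0.629) = 5.40

pH = 5.40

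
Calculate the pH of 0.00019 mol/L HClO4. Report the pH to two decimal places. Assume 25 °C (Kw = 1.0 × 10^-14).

pH = 3.72

HClO4 is a strong acid and dissociates completely, so [H+] = 0.00019 M.
pH = -log(0.00019) = 3.72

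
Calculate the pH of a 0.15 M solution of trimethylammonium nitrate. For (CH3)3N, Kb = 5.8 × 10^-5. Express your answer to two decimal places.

pH = 5.29

(CH3)3NH+ is the conjugate acid of the weak base (CH3)3N.
Ka = Kw/Kb = 1.0×10^-14 / 5.8 × 10^-5 = 1.72 × 10^-10
Ka = x²/(0.15 − x) = 1.72 × 10^-10
Since Ka ≪ C₀, x ≈ √(Ka·C₀) = 5.08 × 10^-6 M.
Check: 0.0034% ionized — well under 5%, approximation valid.
pH = −log[H+] = −log(5.08 × 10^-6) = 5.29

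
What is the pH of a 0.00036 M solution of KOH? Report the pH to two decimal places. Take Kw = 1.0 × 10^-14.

KOH is a strong base; [OH-] = 0.00036 M.
pOH = -log(0.00036) = 3.44
pH = 14.00 - 3.44 = 10.56

pH = 10.56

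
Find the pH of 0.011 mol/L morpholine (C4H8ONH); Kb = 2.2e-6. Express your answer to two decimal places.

C4H8ONH + H2O ⇌ C4H8ONH2+ + OH-
Kb = [OH-]²/(0.011 − [OH-]) = 2.2 × 10^-6
Since Kb ≪ C₀, [OH-] ≈ √(Kb·C₀) = 1.56 × 10^-4 M.
Check: 1.4% ionized — well under 5%, approximation valid.
pOH = 3.81, so pH = 14.00 − pOH = 10.19

pH = 10.19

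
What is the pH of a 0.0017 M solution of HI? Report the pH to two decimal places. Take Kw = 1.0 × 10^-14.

HI is a strong acid and dissociates completely, so [H+] = 0.0017 M.
pH = -log(0.0017) = 2.77

pH = 2.77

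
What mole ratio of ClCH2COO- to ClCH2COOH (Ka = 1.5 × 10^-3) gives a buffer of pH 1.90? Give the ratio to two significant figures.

pKa = -log(1.5 × 10^-3) = 2.824
pH = pKa + log(r) ⇒ log(r) = 1.90 − 2.824 = -0.924
r = [ClCH2COO-]/[ClCH2COOH] = 10^(-0.924) = 0.119

ratio = 0.12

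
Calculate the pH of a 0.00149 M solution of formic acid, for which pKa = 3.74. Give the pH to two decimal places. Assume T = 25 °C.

pH = 3.36

HCOOH ⇌ HCOO- + H+
Ka = 10^(−3.74) = 1.82 × 10^-4
From the ICE table, Ka = [H+]²/(0.00149 − [H+]) = 1.82 × 10^-4.
The 5% rule fails; solving [H+]² + Ka·[H+] − Ka·C₀ = 0 exactly:
[H+] = (−Ka + √(Ka² + 4·Ka·C₀))/2 = 4.38 × 10^-4 M
pH = −log(4.38 × 10^-4) = 3.36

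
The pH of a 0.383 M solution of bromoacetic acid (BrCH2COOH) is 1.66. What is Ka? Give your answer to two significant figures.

[H+] = 10^(-1.66) = 2.19 × 10^-2 M
At equilibrium [HA] = 0.383 − 2.19 × 10^-2 = 3.61 × 10^-1 M
Ka = [H+][A-]/[HA] = (2.19 × 10^-2)² / 3.61 × 10^-1 = 1.3 × 10^-3

Ka = 1.3 × 10^-3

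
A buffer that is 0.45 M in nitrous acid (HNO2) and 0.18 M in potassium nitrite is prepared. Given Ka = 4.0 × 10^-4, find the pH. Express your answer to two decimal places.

pH = 3.00

pKa = −log(4.0 × 10^-4) = 3.398
Using pH = pKa + log([base]/[acid]) with [base]/[acid] = 0.18/0.45:
pH = 3.398 + (-0.398) = 3.00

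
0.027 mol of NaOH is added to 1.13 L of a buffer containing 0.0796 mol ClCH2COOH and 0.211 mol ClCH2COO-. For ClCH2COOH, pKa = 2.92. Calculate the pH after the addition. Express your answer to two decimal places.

After neutralization: n(ClCH2COOH) = 0.0526 mol, n(ClCH2COO-) = 0.238 mol.
Henderson–Hasselbalch with mole ratio 0.238/0.0526: pH = 2.92 + (+0.656)

pH = 3.58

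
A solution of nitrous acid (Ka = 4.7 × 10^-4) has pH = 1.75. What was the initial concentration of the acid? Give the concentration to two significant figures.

C₀ = 6.9 × 10^-1 M

[H+] = 10^(-1.75) = 1.78 × 10^-2 M = x
Ka = x²/(C₀ − x) ⇒ C₀ = x + x²/Ka
C₀ = 1.78 × 10^-2 + (1.78 × 10^-2)²/(4.7 × 10^-4) = 6.92 × 10^-1 M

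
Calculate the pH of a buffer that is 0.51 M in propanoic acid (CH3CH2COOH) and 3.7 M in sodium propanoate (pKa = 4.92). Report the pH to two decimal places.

pH = 5.78

Henderson–Hasselbalch: pH = pKa + log([CH3CH2COO-]/[CH3CH2COOH]) = 4.92 + log(3.7/0.51)
pH = 4.92 + (+0.861) = 5.78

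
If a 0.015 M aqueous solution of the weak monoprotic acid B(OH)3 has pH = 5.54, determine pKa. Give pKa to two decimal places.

pKa = 9.26

[H+] = 10^(-5.54) = 2.88 × 10^-6 M
At equilibrium [HA] = 0.015 − 2.88 × 10^-6 = 1.50 × 10^-2 M
Ka = [H+][A-]/[HA] = (2.88 × 10^-6)² / 1.50 × 10^-2 = 5.53 × 10^-10
pKa = -log(5.53 × 10^-10) = 9.26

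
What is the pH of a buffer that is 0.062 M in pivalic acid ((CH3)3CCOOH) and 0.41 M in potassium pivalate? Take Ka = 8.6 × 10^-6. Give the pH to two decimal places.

pH = 5.89

pKa = −log(8.6 × 10^-6) = 5.066
Using pH = pKa + log([base]/[acid]) with [base]/[acid] = 0.41/0.062:
pH = 5.066 + (+0.820) = 5.89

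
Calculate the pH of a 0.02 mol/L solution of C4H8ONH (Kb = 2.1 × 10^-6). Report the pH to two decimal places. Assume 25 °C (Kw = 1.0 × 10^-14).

C4H8ONH + H2O ⇌ C4H8ONH2+ + OH-
Kb = [OH-]²/(0.02 − [OH-]) = 2.1 × 10^-6
Assume [OH-] ≪ 0.02: [OH-] ≈ √(2.1 × 10^-6 × 0.02) = 2.05 × 10^-4 M
Check: 1% ionized — well under 5%, approximation valid.
pOH = 3.69, so pH = 14.00 − pOH = 10.31

pH = 10.31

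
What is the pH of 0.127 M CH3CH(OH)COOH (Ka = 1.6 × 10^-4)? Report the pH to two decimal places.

pH = 2.35

CH3CH(OH)COOH ⇌ CH3CH(OH)COO- + H+
Ka = x²/(0.127 − x) = 1.6 × 10^-4
Since Ka ≪ C₀, x ≈ √(Ka·C₀) = 4.51 × 10^-3 M.
Check: 3.5% ionized — well under 5%, approximation valid.
pH = −log(4.51 × 10^-3) = 2.35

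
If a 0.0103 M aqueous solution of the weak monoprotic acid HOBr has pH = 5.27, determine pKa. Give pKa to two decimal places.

[H+] = 10^(-5.27) = 5.37 × 10^-6 M
At equilibrium [HA] = 0.0103 − 5.37 × 10^-6 = 1.03 × 10^-2 M
Ka = [H+][A-]/[HA] = (5.37 × 10^-6)² / 1.03 × 10^-2 = 2.80 × 10^-9
pKa = -log(2.80 × 10^-9) = 8.55

pKa = 8.55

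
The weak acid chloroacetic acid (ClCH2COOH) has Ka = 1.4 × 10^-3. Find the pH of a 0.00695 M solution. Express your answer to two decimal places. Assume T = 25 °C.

pH = 2.60

ClCH2COOH ⇌ ClCH2COO- + H+
Let x = [H+] at equilibrium. Ka = x²/(0.00695 − x).
x is not negligible relative to C₀; solve x² + 0.0014·x − 9.73e-06 = 0.
x = [−0.0014 + √(0.0014² + 3.89e-05)]/2 = 2.50 × 10^-3 M
pH = −log(2.50 × 10^-3) = 2.60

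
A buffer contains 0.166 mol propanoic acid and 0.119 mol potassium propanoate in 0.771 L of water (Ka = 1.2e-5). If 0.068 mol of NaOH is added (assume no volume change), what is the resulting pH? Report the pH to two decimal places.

pH = 5.20

After neutralization: n(CH3CH2COOH) = 0.098 mol, n(CH3CH2COO-) = 0.187 mol.
pKa = −log(1.2 × 10^-5) = 4.921
pH = pKa + log([A⁻]/[HA]) = 4.921 + log(0.187/0.098) = 4.921 +0.281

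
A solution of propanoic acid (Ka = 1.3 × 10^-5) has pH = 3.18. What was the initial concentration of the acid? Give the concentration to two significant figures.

C₀ = 3.4 × 10^-2 M

[H+] = 10^(-3.18) = 6.61 × 10^-4 M = x
Ka = x²/(C₀ − x) ⇒ C₀ = x + x²/Ka
C₀ = 6.61 × 10^-4 + (6.61 × 10^-4)²/(1.3 × 10^-5) = 3.43 × 10^-2 M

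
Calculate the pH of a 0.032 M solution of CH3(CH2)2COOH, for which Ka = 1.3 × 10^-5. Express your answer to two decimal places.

CH3(CH2)2COOH ⇌ CH3(CH2)2COO- + H+
Ka = [H+]²/(0.032 − [H+]) = 1.3 × 10^-5
Neglecting [H+] in the denominator: [H+] = √(1.3 × 10^-5 × 0.032) = 6.45 × 10^-4 M
([H+]/C₀ = 2% < 5%, so the approximation holds.)
pH = −log[H+] = −log(6.45 × 10^-4) = 3.19

pH = 3.19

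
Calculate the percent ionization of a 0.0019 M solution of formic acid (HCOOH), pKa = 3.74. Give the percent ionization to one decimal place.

26.5%

HCOOH ⇌ HCOO- + H+; let x = [H+] at equilibrium.
Ka = 10^(−3.74) = 1.82 × 10^-4
Solve x² + 0.000182x − 3.46e-07 = 0 → x = 5.04 × 10^-4 M
% ionization = x/C₀ × 100% = 5.04 × 10^-4/0.0019 × 100% = 26.5%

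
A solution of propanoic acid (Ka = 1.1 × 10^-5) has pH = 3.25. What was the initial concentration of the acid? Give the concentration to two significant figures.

C₀ = 2.9 × 10^-2 M

[H+] = 10^(-3.25) = 5.62 × 10^-4 M = x
Ka = x²/(C₀ − x) ⇒ C₀ = x + x²/Ka
C₀ = 5.62 × 10^-4 + (5.62 × 10^-4)²/(1.1 × 10^-5) = 2.93 × 10^-2 M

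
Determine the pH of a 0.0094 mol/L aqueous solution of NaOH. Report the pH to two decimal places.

pH = 11.97

NaOH is a strong base; [OH-] = 0.0094 M.
pOH = -log(0.0094) = 2.03
pH = 14.00 - 2.03 = 11.97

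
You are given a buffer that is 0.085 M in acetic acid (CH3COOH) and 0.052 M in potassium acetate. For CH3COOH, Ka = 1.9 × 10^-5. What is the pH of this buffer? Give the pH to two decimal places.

pH = 4.51

pKa = −log(1.9 × 10^-5) = 4.721
pH = pKa + log([A⁻]/[HA]) = 4.721 + log(0.052/0.085)
pH = 4.721 + (-0.213) = 4.51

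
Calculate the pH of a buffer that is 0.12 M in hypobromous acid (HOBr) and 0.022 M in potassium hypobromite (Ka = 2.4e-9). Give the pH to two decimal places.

pKa = −log(2.4 × 10^-9) = 8.620
Henderson–Hasselbalch: pH = pKa + log([OBr-]/[HOBr]) = 8.620 + log(0.022/0.12)
pH = 8.620 + (-0.737) = 7.88

pH = 7.88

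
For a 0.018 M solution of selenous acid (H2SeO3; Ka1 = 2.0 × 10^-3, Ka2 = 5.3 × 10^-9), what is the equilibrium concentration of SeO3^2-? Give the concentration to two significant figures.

First ionization gives [H+] ≈ [HSeO3-] = 5.08 × 10^-3 M.
Second step: Ka2 = [H+][SeO3^2-]/[HSeO3-] ≈ [SeO3^2-] (since [H+] ≈ [HSeO3-]).
So [SeO3^2-] ≈ Ka2.

5.3 × 10^-9 M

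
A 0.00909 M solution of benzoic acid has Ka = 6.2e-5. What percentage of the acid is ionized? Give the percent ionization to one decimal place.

C6H5COOH ⇌ C6H5COO- + H+; let x = [H+] at equilibrium.
Solve x² + 6.2e-05x − 5.64e-07 = 0 → x = 7.20 × 10^-4 M
% ionization = x/C₀ × 100% = 7.20 × 10^-4/0.00909 × 100% = 7.9%

7.9%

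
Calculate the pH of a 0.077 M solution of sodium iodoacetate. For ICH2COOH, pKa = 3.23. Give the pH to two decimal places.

ICH2COO- is the conjugate base of the weak acid ICH2COOH.
Ka = 10^(−3.23) = 5.89 × 10^-4
Kb = Kw/Ka = 1.0×10^-14 / 5.89 × 10^-4 = 1.70 × 10^-11
From the ICE table, Kb = [OH-]²/(0.077 − [OH-]) = 1.70 × 10^-11.
Since Kb ≪ C₀, [OH-] ≈ √(Kb·C₀) = 1.14 × 10^-6 M.
Check: 0.0015% ionized — well under 5%, approximation valid.
pOH = −log(1.14 × 10^-6) = 5.94; pH = 14.00 − 5.94 = 8.06

pH = 8.06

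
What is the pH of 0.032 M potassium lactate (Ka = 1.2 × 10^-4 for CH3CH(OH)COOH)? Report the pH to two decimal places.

CH3CH(OH)COO- is the conjugate base of the weak acid CH3CH(OH)COOH.
Kb = Kw/Ka = 1.0×10^-14 / 1.2 × 10^-4 = 8.33 × 10^-11
Let x = [OH-] at equilibrium. Kb = x²/(0.032 − x).
Since Kb ≪ C₀, x ≈ √(Kb·C₀) = 1.63 × 10^-6 M.
(x/C₀ = 0.0051% < 5%, so the approximation holds.)
pOH = 5.79, so pH = 14.00 − pOH = 8.21

pH = 8.21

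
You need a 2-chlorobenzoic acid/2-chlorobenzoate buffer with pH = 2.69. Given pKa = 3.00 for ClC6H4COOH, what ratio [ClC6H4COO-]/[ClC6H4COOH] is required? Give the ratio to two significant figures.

ratio = 0.49

pH = pKa + log(r) ⇒ log(r) = 2.69 − 3.00 = -0.31
r = [ClC6H4COO-]/[ClC6H4COOH] = 10^(-0.31) = 0.49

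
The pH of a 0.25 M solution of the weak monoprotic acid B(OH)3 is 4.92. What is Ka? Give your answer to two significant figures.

[H+] = 10^(-4.92) = 1.20 × 10^-5 M
At equilibrium [HA] = 0.25 − 1.20 × 10^-5 = 2.50 × 10^-1 M
Ka = [H+][A-]/[HA] = (1.20 × 10^-5)² / 2.50 × 10^-1 = 5.8 × 10^-10

Ka = 5.8 × 10^-10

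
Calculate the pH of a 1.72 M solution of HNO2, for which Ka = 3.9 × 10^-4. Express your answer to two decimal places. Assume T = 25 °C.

pH = 1.59

HNO2 ⇌ NO2- + H+
Ka = [H+]²/(1.72 − [H+]) = 3.9 × 10^-4
Assume [H+] ≪ 1.72: [H+] ≈ √(3.9 × 10^-4 × 1.72) = 2.59 × 10^-2 M
pH = −log(2.59 × 10^-2) = 1.59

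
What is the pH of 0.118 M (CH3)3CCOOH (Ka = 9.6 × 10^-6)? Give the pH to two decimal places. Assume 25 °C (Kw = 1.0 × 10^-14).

(CH3)3CCOOH ⇌ (CH3)3CCOO- + H+
Ka = [H+]²/(0.118 − [H+]) = 9.6 × 10^-6
Since Ka ≪ C₀, [H+] ≈ √(Ka·C₀) = 1.06 × 10^-3 M.
([H+]/C₀ = 0.9% < 5%, so the approximation holds.)
pH = −log(1.06 × 10^-3) = 2.97

pH = 2.97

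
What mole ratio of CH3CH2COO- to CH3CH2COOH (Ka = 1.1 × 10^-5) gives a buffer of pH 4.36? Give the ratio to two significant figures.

ratio = 0.25

pKa = -log(1.1 × 10^-5) = 4.959
pH = pKa + log(r) ⇒ log(r) = 4.36 − 4.959 = -0.599
r = [CH3CH2COO-]/[CH3CH2COOH] = 10^(-0.599) = 0.252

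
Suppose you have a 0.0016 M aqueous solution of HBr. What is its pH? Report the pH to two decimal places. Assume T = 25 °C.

HBr is a strong acid and dissociates completely, so [H+] = 0.0016 M.
pH = -log(0.0016) = 2.80

pH = 2.80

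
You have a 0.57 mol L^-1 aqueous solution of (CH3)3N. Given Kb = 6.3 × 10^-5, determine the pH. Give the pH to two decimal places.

(CH3)3N + H2O ⇌ (CH3)3NH+ + OH-
From the ICE table, Kb = x²/(0.57 − x) = 6.3 × 10^-5.
Since Kb ≪ C₀, x ≈ √(Kb·C₀) = 5.99 × 10^-3 M.
pOH = 2.22, so pH = 14.00 − pOH = 11.78

pH = 11.78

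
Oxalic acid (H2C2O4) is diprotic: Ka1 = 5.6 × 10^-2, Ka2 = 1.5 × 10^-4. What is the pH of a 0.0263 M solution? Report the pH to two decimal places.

Since Ka1 ≫ Ka2, the first ionization dominates [H+].
Ka1 = x²/(0.0263 − x) = 5.6 × 10^-2
Solving the quadratic: x = (−Ka1 + √(Ka1² + 4·Ka1·C₀))/2 = 1.95 × 10^-2 M
pH = −log(1.95 × 10^-2) = 1.71

pH = 1.71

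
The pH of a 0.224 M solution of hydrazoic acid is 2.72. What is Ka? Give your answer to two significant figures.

Ka = 1.6 × 10^-5

[H+] = 10^(-2.72) = 1.91 × 10^-3 M
At equilibrium [HA] = 0.224 − 1.91 × 10^-3 = 2.22 × 10^-1 M
Ka = [H+][A-]/[HA] = (1.91 × 10^-3)² / 2.22 × 10^-1 = 1.6 × 10^-5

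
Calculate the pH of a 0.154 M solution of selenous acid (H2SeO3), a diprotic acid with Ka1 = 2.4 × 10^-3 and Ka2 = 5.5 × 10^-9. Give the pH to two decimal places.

Since Ka1 ≫ Ka2, the first ionization dominates [H+].
Ka1 = x²/(0.154 − x) = 2.4 × 10^-3
Solving the quadratic: x = (−Ka1 + √(Ka1² + 4·Ka1·C₀))/2 = 1.81 × 10^-2 M
pH = −log(1.81 × 10^-2) = 1.74

pH = 1.74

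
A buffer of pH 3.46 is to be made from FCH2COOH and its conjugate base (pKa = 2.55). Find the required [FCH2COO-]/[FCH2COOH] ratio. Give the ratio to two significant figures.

ratio = 8.1

pH = pKa + log(r) ⇒ log(r) = 3.46 − 2.55 = +0.91
r = [FCH2COO-]/[FCH2COOH] = 10^(+0.91) = 8.13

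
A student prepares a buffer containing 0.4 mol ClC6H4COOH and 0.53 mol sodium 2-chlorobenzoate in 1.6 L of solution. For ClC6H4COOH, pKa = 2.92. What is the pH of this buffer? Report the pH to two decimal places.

pH = 3.04

pH = pKa + log([A⁻]/[HA]) = 2.92 + log(0.53/0.4)
pH = 2.92 + (+0.122) = 3.04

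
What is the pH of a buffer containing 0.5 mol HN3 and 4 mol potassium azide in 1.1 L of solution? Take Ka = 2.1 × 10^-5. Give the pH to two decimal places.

pKa = −log(2.1 × 10^-5) = 4.678
Using pH = pKa + log([base]/[acid]) with [base]/[acid] = 4/0.5:
pH = 4.678 + (+0.903) = 5.58

pH = 5.58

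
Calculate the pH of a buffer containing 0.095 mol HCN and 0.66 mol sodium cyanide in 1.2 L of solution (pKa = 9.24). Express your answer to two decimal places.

Using pH = pKa + log([base]/[acid]) with [base]/[acid] = 0.66/0.095:
pH = 9.24 + (+0.842) = 10.08

pH = 10.08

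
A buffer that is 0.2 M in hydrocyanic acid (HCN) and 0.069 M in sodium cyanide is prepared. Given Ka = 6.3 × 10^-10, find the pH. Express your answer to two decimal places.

pKa = −log(6.3 × 10^-10) = 9.201
Henderson–Hasselbalch: pH = pKa + log([CN-]/[HCN]) = 9.201 + log(0.069/0.2)
pH = 9.201 + (-0.462) = 8.74

pH = 8.74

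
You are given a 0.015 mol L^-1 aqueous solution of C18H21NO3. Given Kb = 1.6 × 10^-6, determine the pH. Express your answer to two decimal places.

C18H21NO3 + H2O ⇌ C18H22NO3+ + OH-
Kb = [OH-]²/(0.015 − [OH-]) = 1.6 × 10^-6
Since Kb ≪ C₀, [OH-] ≈ √(Kb·C₀) = 1.55 × 10^-4 M.
([OH-]/C₀ = 1% < 5%, so the approximation holds.)
pOH = −log(1.55 × 10^-4) = 3.81; pH = 14.00 − 3.81 = 10.19

pH = 10.19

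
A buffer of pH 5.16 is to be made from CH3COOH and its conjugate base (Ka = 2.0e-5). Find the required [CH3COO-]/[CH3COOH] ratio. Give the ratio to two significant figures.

pKa = -log(2.0 × 10^-5) = 4.699
pH = pKa + log(r) ⇒ log(r) = 5.16 − 4.699 = +0.461
r = [CH3COO-]/[CH3COOH] = 10^(+0.461) = 2.89

ratio = 2.9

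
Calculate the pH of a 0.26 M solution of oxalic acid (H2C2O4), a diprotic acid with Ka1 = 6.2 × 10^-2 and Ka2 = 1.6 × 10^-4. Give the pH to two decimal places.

pH = 1.00

Since Ka1 ≫ Ka2, the first ionization dominates [H+].
Ka1 = x²/(0.26 − x) = 6.2 × 10^-2
Solving the quadratic: x = (−Ka1 + √(Ka1² + 4·Ka1·C₀))/2 = 9.97 × 10^-2 M
pH = −log(9.97 × 10^-2) = 1.00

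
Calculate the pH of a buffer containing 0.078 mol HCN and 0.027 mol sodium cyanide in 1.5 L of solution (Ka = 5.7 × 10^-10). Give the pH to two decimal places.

pH = 8.78

pKa = −log(5.7 × 10^-10) = 9.244
pH = pKa + log([A⁻]/[HA]) = 9.244 + log(0.027/0.078)
pH = 9.244 + (-0.461) = 8.78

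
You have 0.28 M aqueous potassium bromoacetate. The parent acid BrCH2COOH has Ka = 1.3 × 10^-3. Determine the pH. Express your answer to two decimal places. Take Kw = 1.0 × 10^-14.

BrCH2COO- is the conjugate base of the weak acid BrCH2COOH.
Kb = Kw/Ka = 1.0×10^-14 / 1.3 × 10^-3 = 7.69 × 10^-12
Kb = [OH-]²/(0.28 − [OH-]) = 7.69 × 10^-12
Since Kb ≪ C₀, [OH-] ≈ √(Kb·C₀) = 1.47 × 10^-6 M.
Check: 0.00052% ionized — well under 5%, approximation valid.
pOH = −log(1.47 × 10^-6) = 5.83; pH = 14.00 − 5.83 = 8.17

pH = 8.17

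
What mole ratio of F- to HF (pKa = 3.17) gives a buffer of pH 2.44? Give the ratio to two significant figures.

pH = pKa + log(r) ⇒ log(r) = 2.44 − 3.17 = -0.73
r = [F-]/[HF] = 10^(-0.73) = 0.186

ratio = 0.19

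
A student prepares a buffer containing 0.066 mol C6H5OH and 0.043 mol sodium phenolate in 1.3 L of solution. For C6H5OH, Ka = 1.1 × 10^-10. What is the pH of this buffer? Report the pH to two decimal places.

pH = 9.77

pKa = −log(1.1 × 10^-10) = 9.959
pH = pKa + log([A⁻]/[HA]) = 9.959 + log(0.043/0.066)
pH = 9.959 + (-0.186) = 9.77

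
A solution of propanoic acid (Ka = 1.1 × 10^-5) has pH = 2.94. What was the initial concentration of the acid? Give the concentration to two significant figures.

[H+] = 10^(-2.94) = 1.15 × 10^-3 M = x
Ka = x²/(C₀ − x) ⇒ C₀ = x + x²/Ka
C₀ = 1.15 × 10^-3 + (1.15 × 10^-3)²/(1.1 × 10^-5) = 1.21 × 10^-1 M

C₀ = 1.2 × 10^-1 M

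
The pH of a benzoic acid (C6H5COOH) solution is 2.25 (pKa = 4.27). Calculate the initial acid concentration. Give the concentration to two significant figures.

[H+] = 10^(-2.25) = 5.62 × 10^-3 M = x
Ka = 10^(−4.27) = 5.37 × 10^-5
Ka = x²/(C₀ − x) ⇒ C₀ = x + x²/Ka
C₀ = 5.62 × 10^-3 + (5.62 × 10^-3)²/(5.37 × 10^-5) = 5.94 × 10^-1 M

C₀ = 5.9 × 10^-1 M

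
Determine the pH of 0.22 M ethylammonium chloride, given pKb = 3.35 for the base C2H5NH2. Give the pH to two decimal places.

pH = 5.65

C2H5NH3+ is the conjugate acid of the weak base C2H5NH2.
Kb = 10^(−3.35) = 4.47 × 10^-4
Ka = Kw/Kb = 1.0×10^-14 / 4.47 × 10^-4 = 2.24 × 10^-11
From the ICE table, Ka = x²/(0.22 − x) = 2.24 × 10^-11.
Assume x ≪ 0.22: x ≈ √(2.24 × 10^-11 × 0.22) = 2.22 × 10^-6 M
(x/C₀ = 0.001% < 5%, so the approximation holds.)
pH = −log(2.22 × 10^-6) = 5.65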